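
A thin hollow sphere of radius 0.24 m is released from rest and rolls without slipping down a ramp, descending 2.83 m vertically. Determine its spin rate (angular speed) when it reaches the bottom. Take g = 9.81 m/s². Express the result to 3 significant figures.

The moment of inertia is (2/3)MR², giving k ≡ I/(MR²) = 2/3.
Rolling without slipping gives ω = v/R, so the total kinetic energy is ½Mv² + ½Iω² = ½(1+k)Mv² = (5/6)Mv².
Energy conservation Mgh = ½(1+k)Mv² gives v = √(2gh/(1+k)) = √(2 × 9.81 × 2.83 / 1.667) = 5.772 m/s.
The angular speed follows from ω = v/R = 5.772/0.24 ≈ 24.0 rad/s.

ω ≈ 24.0 rad/s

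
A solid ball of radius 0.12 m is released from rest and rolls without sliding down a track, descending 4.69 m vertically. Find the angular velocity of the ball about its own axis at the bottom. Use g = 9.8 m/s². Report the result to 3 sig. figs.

ω ≈ 67.5 rad/s

Here I = (2/5)MR², so the shape factor k = I/(MR²) = 0.4.
Rolling without slipping gives ω = v/R, so the total kinetic energy is ½Mv² + ½Iω² = ½(1+k)Mv² = (7/10)Mv².
Energy conservation Mgh = ½(1+k)Mv² gives v = √(2gh/(1+k)) = √(2 × 9.8 × 4.69 / 1.4) = 8.103 m/s.
The angular speed follows from ω = v/R = 8.103/0.12 ≈ 67.5 rad/s.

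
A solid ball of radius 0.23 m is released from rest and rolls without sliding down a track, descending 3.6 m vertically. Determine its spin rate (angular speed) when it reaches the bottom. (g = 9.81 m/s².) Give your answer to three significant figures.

The moment of inertia is (2/5)MR², giving k ≡ I/(MR²) = 0.4.
Since it rolls without slipping, ω = v/R and KE = ½Mv² + ½Iω² = ½(1+k)Mv² = (7/10)Mv².
Energy conservation Mgh = ½(1+k)Mv² gives v = √(2gh/(1+k)) = √(2 × 9.81 × 3.6 / 1.4) = 7.103 m/s.
Then ω = v/R = 7.103 / 0.23 ≈ 30.9 rad/s.

ω ≈ 30.9 rad/s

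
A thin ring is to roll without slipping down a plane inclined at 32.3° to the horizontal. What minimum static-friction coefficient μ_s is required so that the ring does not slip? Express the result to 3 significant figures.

With I = MR², the ratio k = I/(MR²) is 1.
Along the incline Mg sinθ − f = Ma, and torque about the center fR = Iα = kMR²(a/R) gives f = kMa.
These give a = g sinθ/(1+k) and the required friction f = kMg sinθ/(1+k).
The normal force is N = Mg cosθ, so μ_min = f/N = k tanθ/(1+k).
μ_min = 1 × tan32.3° / 2 ≈ 0.316.

μ_min ≈ 0.316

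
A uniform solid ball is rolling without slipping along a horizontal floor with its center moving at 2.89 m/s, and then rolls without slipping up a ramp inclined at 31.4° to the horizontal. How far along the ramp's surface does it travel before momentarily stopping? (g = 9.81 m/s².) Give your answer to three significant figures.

The moment of inertia is (2/5)MR², giving k ≡ I/(MR²) = 0.4.
The rolling condition ω = v/R makes the rotational term ½I(v/R)² = ½kMv², so KE_total = ½(1+k)Mv² = (7/10)Mv².
Setting this equal to Mgh gives the vertical rise h = (1+k)v₀²/(2g) = 1.4×2.89²/(2×9.81) = 0.596 m.
Along the incline, d = h/sinθ = 0.596/sin31.4° ≈ 1.14 m.

d ≈ 1.14 m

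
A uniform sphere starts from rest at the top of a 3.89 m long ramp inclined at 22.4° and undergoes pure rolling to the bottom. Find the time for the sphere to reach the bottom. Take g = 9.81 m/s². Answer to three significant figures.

For this body I = (2/5)MR², i.e. k = I/(MR²) = 0.4.
Along the incline Mg sinθ − f = Ma, and torque about the center fR = Iα = kMR²(a/R) gives f = kMa.
Hence a = g sinθ/(1+k) = 9.81×sin22.4°/1.4 = 2.67 m/s².
Starting from rest, L = ½at², so t = √(2L/a) = √(2×3.89/2.67) ≈ 1.71 s.

t ≈ 1.71 s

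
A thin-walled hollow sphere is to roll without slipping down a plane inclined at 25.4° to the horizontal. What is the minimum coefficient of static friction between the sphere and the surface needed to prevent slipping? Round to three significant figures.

μ_min ≈ 0.190

With I = (2/3)MR², the ratio k = I/(MR²) is 2/3.
Newton's second law down the slope: Mg sinθ − f = Ma. The torque equation fR = Iα (with α = a/R) gives f = kMa.
These give a = g sinθ/(1+k) and the required friction f = kMg sinθ/(1+k).
The normal force is N = Mg cosθ, so μ_min = f/N = k tanθ/(1+k).
μ_min = (2/3) × tan25.4° / 1.667 ≈ 0.190.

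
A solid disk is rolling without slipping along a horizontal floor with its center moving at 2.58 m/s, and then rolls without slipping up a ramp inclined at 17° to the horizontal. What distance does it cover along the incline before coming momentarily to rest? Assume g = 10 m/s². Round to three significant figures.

For this body I = (1/2)MR², i.e. k = I/(MR²) = 0.5.
Pure rolling means v = ωR; then KE = ½Mv² + ½I(v/R)² = ½(1+k)Mv² = (3/4)Mv².
Setting this equal to Mgh gives the vertical rise h = (1+k)v₀²/(2g) = 1.5×2.58²/(2×10) = 0.4992 m.
Along the incline, d = h/sinθ = 0.4992/sin17° ≈ 1.71 m.

d ≈ 1.71 m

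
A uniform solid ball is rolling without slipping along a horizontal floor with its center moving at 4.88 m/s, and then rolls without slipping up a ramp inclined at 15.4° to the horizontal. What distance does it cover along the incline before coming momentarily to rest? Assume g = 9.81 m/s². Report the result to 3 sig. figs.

The moment of inertia is (2/5)MR², giving k ≡ I/(MR²) = 0.4.
The rolling condition ω = v/R makes the rotational term ½I(v/R)² = ½kMv², so KE_total = ½(1+k)Mv² = (7/10)Mv².
Setting this equal to Mgh gives the vertical rise h = (1+k)v₀²/(2g) = 1.4×4.88²/(2×9.81) = 1.699 m.
Along the incline, d = h/sinθ = 1.699/sin15.4° ≈ 6.40 m.

d ≈ 6.40 m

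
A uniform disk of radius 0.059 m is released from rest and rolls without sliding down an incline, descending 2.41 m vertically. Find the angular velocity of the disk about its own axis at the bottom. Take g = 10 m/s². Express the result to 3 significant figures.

ω ≈ 96.1 rad/s

With I = (1/2)MR², the ratio k = I/(MR²) is 0.5.
The rolling condition ω = v/R makes the rotational term ½I(v/R)² = ½kMv², so KE_total = ½(1+k)Mv² = (3/4)Mv².
Energy conservation Mgh = ½(1+k)Mv² gives v = √(2gh/(1+k)) = √(2 × 10 × 2.41 / 1.5) = 5.669 m/s.
Then ω = v/R = 5.669 / 0.059 ≈ 96.1 rad/s.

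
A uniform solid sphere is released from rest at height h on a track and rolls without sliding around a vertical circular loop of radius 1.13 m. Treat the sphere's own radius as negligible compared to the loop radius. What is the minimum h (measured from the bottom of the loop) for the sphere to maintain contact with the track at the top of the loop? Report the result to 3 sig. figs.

h_min ≈ 3.05 m

The moment of inertia is (2/5)MR², giving k ≡ I/(MR²) = 0.4.
At the top, contact is just lost when gravity alone supplies the centripetal force: Mg = Mv_top²/r, i.e. v_top² = gr.
With ω = v/R, the kinetic energy at speed v is ½(1+k)Mv² = (7/10)Mv².
Energy conservation from release (height h) to the top (height 2r): Mgh = Mg(2r) + (7/10)M·gr.
Thus h_min = 2r + (1+k)r/2 = r(2 + 1.4/2) = 1.13 × 2.7 ≈ 3.05 m.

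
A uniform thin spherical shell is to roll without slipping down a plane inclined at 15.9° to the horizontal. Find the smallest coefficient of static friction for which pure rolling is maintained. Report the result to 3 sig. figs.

With I = (2/3)MR², the ratio k = I/(MR²) is 2/3.
Translational: Mg sinθ − f = Ma. Rotational about the CM: fR = Iα = kMRa, so f = kMa.
These give a = g sinθ/(1+k) and the required friction f = kMg sinθ/(1+k).
The normal force is N = Mg cosθ, so μ_min = f/N = k tanθ/(1+k).
μ_min = (2/3) × tan15.9° / 1.667 ≈ 0.114.

μ_min ≈ 0.114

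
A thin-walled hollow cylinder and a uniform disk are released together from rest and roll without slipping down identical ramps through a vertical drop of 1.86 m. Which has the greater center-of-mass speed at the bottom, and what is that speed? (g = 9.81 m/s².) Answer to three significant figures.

For rolling without slipping, Mgh = ½(1+k)Mv² where k = I/(MR²), so v = √(2gh/(1+k)).
Thin-walled hollow cylinder: k = 1, giving v = √(2×9.81×1.86/2) = 4.272 m/s.
Uniform disk: k = 0.5, giving v = √(2×9.81×1.86/1.5) = 4.932 m/s.
The smaller k wins: the uniform disk, at ≈ 4.93 m/s.

the uniform disk, at v ≈ 4.93 m/s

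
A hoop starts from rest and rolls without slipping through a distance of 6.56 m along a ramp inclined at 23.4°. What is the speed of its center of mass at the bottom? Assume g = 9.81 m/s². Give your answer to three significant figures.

The moment of inertia is MR², giving k ≡ I/(MR²) = 1.
The rolling condition ω = v/R makes the rotational term ½I(v/R)² = ½kMv², so KE_total = ½(1+k)Mv² = Mv².
The vertical drop is h = L sinθ = 6.56 × sin23.4° = 2.605 m.
Setting Mgh = Mv² gives v = √(2gh/(1+k)) = √(2·9.81·2.605/2) ≈ 5.06 m/s.

v ≈ 5.06 m/s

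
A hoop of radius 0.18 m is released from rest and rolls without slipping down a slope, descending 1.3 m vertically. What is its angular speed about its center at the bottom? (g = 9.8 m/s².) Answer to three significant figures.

The moment of inertia is MR², giving k ≡ I/(MR²) = 1.
Since it rolls without slipping, ω = v/R and KE = ½Mv² + ½Iω² = ½(1+k)Mv² = Mv².
Energy conservation Mgh = ½(1+k)Mv² gives v = √(2gh/(1+k)) = √(2 × 9.8 × 1.3 / 2) = 3.569 m/s.
Then ω = v/R = 3.569 / 0.18 ≈ 19.8 rad/s.

ω ≈ 19.8 rad/s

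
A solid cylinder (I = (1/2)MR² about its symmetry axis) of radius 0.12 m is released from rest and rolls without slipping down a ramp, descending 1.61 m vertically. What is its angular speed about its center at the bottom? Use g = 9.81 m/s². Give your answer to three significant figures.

ω ≈ 38.2 rad/s

With I = (1/2)MR², the ratio k = I/(MR²) is 0.5.
Since it rolls without slipping, ω = v/R and KE = ½Mv² + ½Iω² = ½(1+k)Mv² = (3/4)Mv².
Energy conservation Mgh = ½(1+k)Mv² gives v = √(2gh/(1+k)) = √(2 × 9.81 × 1.61 / 1.5) = 4.589 m/s.
Then ω = v/R = 4.589 / 0.12 ≈ 38.2 rad/s.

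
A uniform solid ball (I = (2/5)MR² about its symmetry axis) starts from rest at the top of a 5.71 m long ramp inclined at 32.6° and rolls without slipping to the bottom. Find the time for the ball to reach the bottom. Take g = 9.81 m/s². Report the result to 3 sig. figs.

For this body I = (2/5)MR², i.e. k = I/(MR²) = 0.4.
Along the incline Mg sinθ − f = Ma, and torque about the center fR = Iα = kMR²(a/R) gives f = kMa.
Hence a = g sinθ/(1+k) = 9.81×sin32.6°/1.4 = 3.775 m/s².
With constant a from rest, t = √(2L/a) = √(2·5.71/3.775) ≈ 1.74 s.

t ≈ 1.74 s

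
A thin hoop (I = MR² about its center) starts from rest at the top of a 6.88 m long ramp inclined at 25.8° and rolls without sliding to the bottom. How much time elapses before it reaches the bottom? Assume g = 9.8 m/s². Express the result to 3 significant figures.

Here I = MR², so the shape factor k = I/(MR²) = 1.
Translational: Mg sinθ − f = Ma. Rotational about the CM: fR = Iα = kMRa, so f = kMa.
Hence a = g sinθ/(1+k) = 9.8×sin25.8°/2 = 2.133 m/s².
With constant a from rest, t = √(2L/a) = √(2·6.88/2.133) ≈ 2.54 s.

t ≈ 2.54 s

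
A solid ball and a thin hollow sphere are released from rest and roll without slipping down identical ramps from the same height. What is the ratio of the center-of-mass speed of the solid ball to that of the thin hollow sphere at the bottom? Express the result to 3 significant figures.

Each satisfies Mgh = ½(1+k)Mv² with k = I/(MR²), so v ∝ 1/√(1+k).
For the solid ball k = 0.4; for the thin hollow sphere k = 2/3.
v₁/v₂ = √((1+k₂)/(1+k₁)) = √(1.667/1.4) ≈ 1.09.

v_ratio ≈ 1.09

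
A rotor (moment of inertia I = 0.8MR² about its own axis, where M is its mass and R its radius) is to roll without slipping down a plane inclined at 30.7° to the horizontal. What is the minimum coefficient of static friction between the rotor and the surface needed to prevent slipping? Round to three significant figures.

The moment of inertia is 0.8MR², giving k ≡ I/(MR²) = 0.8.
Along the incline Mg sinθ − f = Ma, and torque about the center fR = Iα = kMR²(a/R) gives f = kMa.
These give a = g sinθ/(1+k) and the required friction f = kMg sinθ/(1+k).
The normal force is N = Mg cosθ, so μ_min = f/N = k tanθ/(1+k).
μ_min = 0.8 × tan30.7° / 1.8 ≈ 0.264.

μ_min ≈ 0.264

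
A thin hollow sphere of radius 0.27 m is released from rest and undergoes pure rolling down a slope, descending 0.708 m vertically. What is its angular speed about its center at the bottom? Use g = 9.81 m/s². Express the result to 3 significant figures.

For this body I = (2/3)MR², i.e. k = I/(MR²) = 2/3.
Rolling without slipping gives ω = v/R, so the total kinetic energy is ½Mv² + ½Iω² = ½(1+k)Mv² = (5/6)Mv².
Energy conservation Mgh = ½(1+k)Mv² gives v = √(2gh/(1+k)) = √(2 × 9.81 × 0.708 / 1.667) = 2.887 m/s.
The angular speed follows from ω = v/R = 2.887/0.27 ≈ 10.7 rad/s.

ω ≈ 10.7 rad/s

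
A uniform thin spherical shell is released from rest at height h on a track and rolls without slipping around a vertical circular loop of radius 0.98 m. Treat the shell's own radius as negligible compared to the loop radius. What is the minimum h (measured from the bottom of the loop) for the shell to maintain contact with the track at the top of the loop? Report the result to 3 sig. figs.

h_min ≈ 2.78 m

For this body I = (2/3)MR², i.e. k = I/(MR²) = 2/3.
At the top of the loop, the minimum-contact condition is Mg = Mv_top²/r, so v_top² = gr.
With ω = v/R, the kinetic energy at speed v is ½(1+k)Mv² = (5/6)Mv².
Energy conservation from release (height h) to the top (height 2r): Mgh = Mg(2r) + (5/6)M·gr.
Thus h_min = 2r + (1+k)r/2 = r(2 + 1.667/2) = 0.98 × 2.833 ≈ 2.78 m.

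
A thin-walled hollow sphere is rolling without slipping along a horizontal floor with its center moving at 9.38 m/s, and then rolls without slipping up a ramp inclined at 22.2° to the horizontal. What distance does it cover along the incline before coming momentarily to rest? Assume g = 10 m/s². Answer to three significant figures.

The moment of inertia is (2/3)MR², giving k ≡ I/(MR²) = 2/3.
Rolling without slipping gives ω = v/R, so the total kinetic energy is ½Mv² + ½Iω² = ½(1+k)Mv² = (5/6)Mv².
Setting this equal to Mgh gives the vertical rise h = (1+k)v₀²/(2g) = 1.667×9.38²/(2×10) = 7.332 m.
The distance along the slope is d = h/sinθ = 7.332/sin22.2° ≈ 19.4 m.

d ≈ 19.4 m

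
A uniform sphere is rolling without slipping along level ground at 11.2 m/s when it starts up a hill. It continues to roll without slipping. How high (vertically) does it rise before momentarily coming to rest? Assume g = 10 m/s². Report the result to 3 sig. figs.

With I = (2/5)MR², the ratio k = I/(MR²) is 0.4.
Pure rolling means v = ωR; then KE = ½Mv² + ½I(v/R)² = ½(1+k)Mv² = (7/10)Mv².
At the top the kinetic energy is zero, so (7/10)Mv₀² = Mgh.
Thus h = (1+k)v₀²/(2g) = 1.4 × 11.2² / (2 × 10) ≈ 8.78 m.

h ≈ 8.78 m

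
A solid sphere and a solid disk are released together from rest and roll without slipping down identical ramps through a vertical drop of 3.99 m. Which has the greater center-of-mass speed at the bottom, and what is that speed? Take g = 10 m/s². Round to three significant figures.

the solid sphere, at v ≈ 7.55 m/s

For rolling without slipping, Mgh = ½(1+k)Mv² where k = I/(MR²), so v = √(2gh/(1+k)).
Solid sphere: k = 0.4, giving v = √(2×10×3.99/1.4) = 7.55 m/s.
Solid disk: k = 0.5, giving v = √(2×10×3.99/1.5) = 7.294 m/s.
The smaller k wins: the solid sphere, at ≈ 7.55 m/s.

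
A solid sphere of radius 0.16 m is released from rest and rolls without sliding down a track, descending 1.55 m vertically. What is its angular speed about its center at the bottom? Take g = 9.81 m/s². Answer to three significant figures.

Here I = (2/5)MR², so the shape factor k = I/(MR²) = 0.4.
The rolling condition ω = v/R makes the rotational term ½I(v/R)² = ½kMv², so KE_total = ½(1+k)Mv² = (7/10)Mv².
Energy conservation Mgh = ½(1+k)Mv² gives v = √(2gh/(1+k)) = √(2 × 9.81 × 1.55 / 1.4) = 4.661 m/s.
Then ω = v/R = 4.661 / 0.16 ≈ 29.1 rad/s.

ω ≈ 29.1 rad/s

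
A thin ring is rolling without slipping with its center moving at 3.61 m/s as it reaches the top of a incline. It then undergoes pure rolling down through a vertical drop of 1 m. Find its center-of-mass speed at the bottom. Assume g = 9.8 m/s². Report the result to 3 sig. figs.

v ≈ 4.78 m/s

With I = MR², the ratio k = I/(MR²) is 1.
Rolling without slipping gives ω = v/R, so the total kinetic energy is ½Mv² + ½Iω² = ½(1+k)Mv² = Mv².
Conserving energy between top and bottom: Mv² = Mv₀² + Mgh, hence v² = v₀² + 2gh/(1+k).
v = √(3.61² + 2×9.8×1/2) = √22.83 ≈ 4.78 m/s.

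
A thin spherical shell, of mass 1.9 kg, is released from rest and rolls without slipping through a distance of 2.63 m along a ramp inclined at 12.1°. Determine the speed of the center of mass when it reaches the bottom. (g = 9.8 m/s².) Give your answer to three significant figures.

The moment of inertia is (2/3)MR², giving k ≡ I/(MR²) = 2/3.
Rolling without slipping gives ω = v/R, so the total kinetic energy is ½Mv² + ½Iω² = ½(1+k)Mv² = (5/6)Mv².
The vertical drop is h = L sinθ = 2.63 × sin12.1° = 0.5513 m.
Energy conservation: Mgh = (5/6)Mv², so v = √(2gh/(1+k)) = √(2 × 9.8 × 0.5513 / 1.667) ≈ 2.55 m/s.

v ≈ 2.55 m/s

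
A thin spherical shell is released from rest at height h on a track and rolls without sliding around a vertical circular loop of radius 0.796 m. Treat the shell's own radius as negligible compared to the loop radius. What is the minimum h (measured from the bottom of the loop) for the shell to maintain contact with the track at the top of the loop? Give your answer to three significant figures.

h_min ≈ 2.26 m

For this body I = (2/3)MR², i.e. k = I/(MR²) = 2/3.
At the top, contact is just lost when gravity alone supplies the centripetal force: Mg = Mv_top²/r, i.e. v_top² = gr.
With ω = v/R, the kinetic energy at speed v is ½(1+k)Mv² = (5/6)Mv².
Energy conservation from release (height h) to the top (height 2r): Mgh = Mg(2r) + (5/6)M·gr.
Thus h_min = 2r + (1+k)r/2 = r(2 + 1.667/2) = 0.796 × 2.833 ≈ 2.26 m.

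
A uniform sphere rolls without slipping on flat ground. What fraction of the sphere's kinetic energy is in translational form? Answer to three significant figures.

Here I = (2/5)MR², so the shape factor k = I/(MR²) = 0.4.
Since ω = v/R, the translational part is ½Mv² and the rotational part is ½I(v/R)² = ½kMv²; the total is ½(1+k)Mv².
The translational fraction is therefore 1/(1+k) = 1/1.4 ≈ 0.714.

fraction ≈ 0.714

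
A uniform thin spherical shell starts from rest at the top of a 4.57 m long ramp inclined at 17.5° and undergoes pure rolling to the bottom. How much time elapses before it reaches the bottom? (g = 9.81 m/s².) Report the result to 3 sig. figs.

For this body I = (2/3)MR², i.e. k = I/(MR²) = 2/3.
Newton's second law down the slope: Mg sinθ − f = Ma. The torque equation fR = Iα (with α = a/R) gives f = kMa.
Hence a = g sinθ/(1+k) = 9.81×sin17.5°/1.667 = 1.77 m/s².
Starting from rest, L = ½at², so t = √(2L/a) = √(2×4.57/1.77) ≈ 2.27 s.

t ≈ 2.27 s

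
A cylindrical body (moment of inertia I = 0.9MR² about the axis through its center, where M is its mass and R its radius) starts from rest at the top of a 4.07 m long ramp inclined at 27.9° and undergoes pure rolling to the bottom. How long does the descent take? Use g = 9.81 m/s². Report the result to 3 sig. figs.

The moment of inertia is 0.9MR², giving k ≡ I/(MR²) = 0.9.
Along the incline Mg sinθ − f = Ma, and torque about the center fR = Iα = kMR²(a/R) gives f = kMa.
Hence a = g sinθ/(1+k) = 9.81×sin27.9°/1.9 = 2.416 m/s².
With constant a from rest, t = √(2L/a) = √(2·4.07/2.416) ≈ 1.84 s.

t ≈ 1.84 s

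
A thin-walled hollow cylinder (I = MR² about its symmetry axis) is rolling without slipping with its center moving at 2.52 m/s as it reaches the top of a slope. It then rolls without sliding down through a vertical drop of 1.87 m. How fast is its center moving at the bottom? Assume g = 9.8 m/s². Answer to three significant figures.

Here I = MR², so the shape factor k = I/(MR²) = 1.
Pure rolling means v = ωR; then KE = ½Mv² + ½I(v/R)² = ½(1+k)Mv² = Mv².
Energy conservation: Mv₀² + Mgh = Mv², so v² = v₀² + 2gh/(1+k).
v = √(2.52² + 2×9.8×1.87/2) = √24.68 ≈ 4.97 m/s.

v ≈ 4.97 m/s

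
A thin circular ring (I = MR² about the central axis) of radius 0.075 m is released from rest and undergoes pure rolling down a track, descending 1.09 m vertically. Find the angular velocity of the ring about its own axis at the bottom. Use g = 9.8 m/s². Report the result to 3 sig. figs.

Here I = MR², so the shape factor k = I/(MR²) = 1.
Since it rolls without slipping, ω = v/R and KE = ½Mv² + ½Iω² = ½(1+k)Mv² = Mv².
Energy conservation Mgh = ½(1+k)Mv² gives v = √(2gh/(1+k)) = √(2 × 9.8 × 1.09 / 2) = 3.268 m/s.
The angular speed follows from ω = v/R = 3.268/0.075 ≈ 43.6 rad/s.

ω ≈ 43.6 rad/s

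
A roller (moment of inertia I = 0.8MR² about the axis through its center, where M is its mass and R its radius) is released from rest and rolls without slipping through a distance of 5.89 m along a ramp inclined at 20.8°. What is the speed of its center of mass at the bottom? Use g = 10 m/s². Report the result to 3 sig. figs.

v ≈ 4.82 m/s

For this body I = 0.8MR², i.e. k = I/(MR²) = 0.8.
Since it rolls without slipping, ω = v/R and KE = ½Mv² + ½Iω² = ½(1+k)Mv² = (9/10)Mv².
The vertical drop is h = L sinθ = 5.89 × sin20.8° = 2.092 m.
Setting Mgh = (9/10)Mv² gives v = √(2gh/(1+k)) = √(2·10·2.092/1.8) ≈ 4.82 m/s.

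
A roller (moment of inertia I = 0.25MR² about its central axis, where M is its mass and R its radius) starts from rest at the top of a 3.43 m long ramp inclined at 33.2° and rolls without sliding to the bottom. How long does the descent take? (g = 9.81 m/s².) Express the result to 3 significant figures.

Here I = 0.25MR², so the shape factor k = I/(MR²) = 0.25.
Translational: Mg sinθ − f = Ma. Rotational about the CM: fR = Iα = kMRa, so f = kMa.
Hence a = g sinθ/(1+k) = 9.81×sin33.2°/1.25 = 4.297 m/s².
Starting from rest, L = ½at², so t = √(2L/a) = √(2×3.43/4.297) ≈ 1.26 s.

t ≈ 1.26 s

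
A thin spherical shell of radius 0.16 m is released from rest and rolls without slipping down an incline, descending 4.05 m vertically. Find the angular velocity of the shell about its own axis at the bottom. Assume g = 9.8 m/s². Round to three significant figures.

The moment of inertia is (2/3)MR², giving k ≡ I/(MR²) = 2/3.
Pure rolling means v = ωR; then KE = ½Mv² + ½I(v/R)² = ½(1+k)Mv² = (5/6)Mv².
Energy conservation Mgh = ½(1+k)Mv² gives v = √(2gh/(1+k)) = √(2 × 9.8 × 4.05 / 1.667) = 6.901 m/s.
The angular speed follows from ω = v/R = 6.901/0.16 ≈ 43.1 rad/s.

ω ≈ 43.1 rad/s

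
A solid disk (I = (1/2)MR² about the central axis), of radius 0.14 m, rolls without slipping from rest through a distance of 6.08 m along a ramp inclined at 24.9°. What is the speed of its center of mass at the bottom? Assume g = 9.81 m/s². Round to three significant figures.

v ≈ 5.79 m/s

With I = (1/2)MR², the ratio k = I/(MR²) is 0.5.
Rolling without slipping gives ω = v/R, so the total kinetic energy is ½Mv² + ½Iω² = ½(1+k)Mv² = (3/4)Mv².
The vertical drop is h = L sinθ = 6.08 × sin24.9° = 2.56 m.
Setting Mgh = (3/4)Mv² gives v = √(2gh/(1+k)) = √(2·9.81·2.56/1.5) ≈ 5.79 m/s.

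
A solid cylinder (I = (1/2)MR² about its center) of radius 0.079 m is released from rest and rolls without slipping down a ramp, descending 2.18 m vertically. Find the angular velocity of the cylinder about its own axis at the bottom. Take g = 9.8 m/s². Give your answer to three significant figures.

With I = (1/2)MR², the ratio k = I/(MR²) is 0.5.
Since it rolls without slipping, ω = v/R and KE = ½Mv² + ½Iω² = ½(1+k)Mv² = (3/4)Mv².
Energy conservation Mgh = ½(1+k)Mv² gives v = √(2gh/(1+k)) = √(2 × 9.8 × 2.18 / 1.5) = 5.337 m/s.
The angular speed follows from ω = v/R = 5.337/0.079 ≈ 67.6 rad/s.

ω ≈ 67.6 rad/s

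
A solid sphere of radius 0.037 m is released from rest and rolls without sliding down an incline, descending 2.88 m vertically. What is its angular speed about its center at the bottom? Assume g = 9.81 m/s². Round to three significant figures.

For this body I = (2/5)MR², i.e. k = I/(MR²) = 0.4.
Rolling without slipping gives ω = v/R, so the total kinetic energy is ½Mv² + ½Iω² = ½(1+k)Mv² = (7/10)Mv².
Energy conservation Mgh = ½(1+k)Mv² gives v = √(2gh/(1+k)) = √(2 × 9.81 × 2.88 / 1.4) = 6.353 m/s.
The angular speed follows from ω = v/R = 6.353/0.037 ≈ 172 rad/s.

ω ≈ 172 rad/s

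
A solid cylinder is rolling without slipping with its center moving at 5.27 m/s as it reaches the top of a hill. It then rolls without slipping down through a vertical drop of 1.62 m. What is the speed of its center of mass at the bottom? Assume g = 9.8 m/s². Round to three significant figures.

Here I = (1/2)MR², so the shape factor k = I/(MR²) = 0.5.
Pure rolling means v = ωR; then KE = ½Mv² + ½I(v/R)² = ½(1+k)Mv² = (3/4)Mv².
Energy conservation: (3/4)Mv₀² + Mgh = (3/4)Mv², so v² = v₀² + 2gh/(1+k).
v = √(5.27² + 2×9.8×1.62/1.5) = √48.94 ≈ 7.00 m/s.

v ≈ 7.00 m/s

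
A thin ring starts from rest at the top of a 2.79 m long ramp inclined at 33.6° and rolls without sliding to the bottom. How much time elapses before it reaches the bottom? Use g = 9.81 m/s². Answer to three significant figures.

The moment of inertia is MR², giving k ≡ I/(MR²) = 1.
Along the incline Mg sinθ − f = Ma, and torque about the center fR = Iα = kMR²(a/R) gives f = kMa.
Hence a = g sinθ/(1+k) = 9.81×sin33.6°/2 = 2.714 m/s².
Starting from rest, L = ½at², so t = √(2L/a) = √(2×2.79/2.714) ≈ 1.43 s.

t ≈ 1.43 s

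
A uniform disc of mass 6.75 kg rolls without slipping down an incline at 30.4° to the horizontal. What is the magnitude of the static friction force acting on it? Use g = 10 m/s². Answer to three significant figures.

f ≈ 11.4 N

The moment of inertia is (1/2)MR², giving k ≡ I/(MR²) = 0.5.
Newton's second law down the slope: Mg sinθ − f = Ma. The torque equation fR = Iα (with α = a/R) gives f = kMa.
Combining, a = g sinθ/(1+k) and f = kMa = kMg sinθ/(1+k).
f = 0.5 × 6.75 × 10 × sin30.4° / 1.5 ≈ 11.4 N.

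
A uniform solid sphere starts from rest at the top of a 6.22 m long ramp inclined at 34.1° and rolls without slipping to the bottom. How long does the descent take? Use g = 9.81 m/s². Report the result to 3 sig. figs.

t ≈ 1.78 s

With I = (2/5)MR², the ratio k = I/(MR²) is 0.4.
Newton's second law down the slope: Mg sinθ − f = Ma. The torque equation fR = Iα (with α = a/R) gives f = kMa.
Hence a = g sinθ/(1+k) = 9.81×sin34.1°/1.4 = 3.928 m/s².
With constant a from rest, t = √(2L/a) = √(2·6.22/3.928) ≈ 1.78 s.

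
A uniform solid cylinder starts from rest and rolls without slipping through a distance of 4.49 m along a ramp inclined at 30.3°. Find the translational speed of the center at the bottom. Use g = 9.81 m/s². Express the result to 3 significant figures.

With I = (1/2)MR², the ratio k = I/(MR²) is 0.5.
Since it rolls without slipping, ω = v/R and KE = ½Mv² + ½Iω² = ½(1+k)Mv² = (3/4)Mv².
The vertical drop is h = L sinθ = 4.49 × sin30.3° = 2.265 m.
Setting Mgh = (3/4)Mv² gives v = √(2gh/(1+k)) = √(2·9.81·2.265/1.5) ≈ 5.44 m/s.

v ≈ 5.44 m/s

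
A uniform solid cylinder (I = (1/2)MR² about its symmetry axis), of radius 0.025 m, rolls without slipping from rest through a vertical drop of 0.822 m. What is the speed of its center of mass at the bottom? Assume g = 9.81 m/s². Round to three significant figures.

v ≈ 3.28 m/s

Here I = (1/2)MR², so the shape factor k = I/(MR²) = 0.5.
Rolling without slipping gives ω = v/R, so the total kinetic energy is ½Mv² + ½Iω² = ½(1+k)Mv² = (3/4)Mv².
Energy conservation: Mgh = (3/4)Mv², so v = √(2gh/(1+k)) = √(2 × 9.81 × 0.822 / 1.5) ≈ 3.28 m/s.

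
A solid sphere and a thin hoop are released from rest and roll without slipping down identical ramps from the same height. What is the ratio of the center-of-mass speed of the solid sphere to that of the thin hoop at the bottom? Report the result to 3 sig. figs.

Each satisfies Mgh = ½(1+k)Mv² with k = I/(MR²), so v ∝ 1/√(1+k).
For the solid sphere k = 0.4; for the thin hoop k = 1.
v₁/v₂ = √((1+k₂)/(1+k₁)) = √(2/1.4) ≈ 1.20.

v_ratio ≈ 1.20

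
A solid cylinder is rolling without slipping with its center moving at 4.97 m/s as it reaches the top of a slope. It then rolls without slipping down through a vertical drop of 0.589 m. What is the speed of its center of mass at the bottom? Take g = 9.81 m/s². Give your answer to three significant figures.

The moment of inertia is (1/2)MR², giving k ≡ I/(MR²) = 0.5.
Rolling without slipping gives ω = v/R, so the total kinetic energy is ½Mv² + ½Iω² = ½(1+k)Mv² = (3/4)Mv².
Energy conservation: (3/4)Mv₀² + Mgh = (3/4)Mv², so v² = v₀² + 2gh/(1+k).
v = √(4.97² + 2×9.81×0.589/1.5) = √32.41 ≈ 5.69 m/s.

v ≈ 5.69 m/s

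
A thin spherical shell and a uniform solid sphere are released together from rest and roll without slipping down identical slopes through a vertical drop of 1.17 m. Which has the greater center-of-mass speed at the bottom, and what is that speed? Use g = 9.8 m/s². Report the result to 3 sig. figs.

the uniform solid sphere, at v ≈ 4.05 m/s

For rolling without slipping, Mgh = ½(1+k)Mv² where k = I/(MR²), so v = √(2gh/(1+k)).
Thin spherical shell: k = 2/3, giving v = √(2×9.8×1.17/1.667) = 3.709 m/s.
Uniform solid sphere: k = 0.4, giving v = √(2×9.8×1.17/1.4) = 4.047 m/s.
The smaller k wins: the uniform solid sphere, at ≈ 4.05 m/s.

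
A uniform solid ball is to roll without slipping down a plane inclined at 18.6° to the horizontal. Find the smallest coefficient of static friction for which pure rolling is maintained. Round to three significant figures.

μ_min ≈ 0.0962

With I = (2/5)MR², the ratio k = I/(MR²) is 0.4.
Newton's second law down the slope: Mg sinθ − f = Ma. The torque equation fR = Iα (with α = a/R) gives f = kMa.
These give a = g sinθ/(1+k) and the required friction f = kMg sinθ/(1+k).
With N = Mg cosθ, the no-slip condition f ≤ μN gives μ_min = f/N = k tanθ/(1+k).
μ_min = 0.4 × tan18.6° / 1.4 ≈ 0.0962.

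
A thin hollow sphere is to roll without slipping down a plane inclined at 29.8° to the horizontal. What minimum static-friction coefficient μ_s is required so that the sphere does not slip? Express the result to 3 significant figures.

μ_min ≈ 0.229

For this body I = (2/3)MR², i.e. k = I/(MR²) = 2/3.
Translational: Mg sinθ − f = Ma. Rotational about the CM: fR = Iα = kMRa, so f = kMa.
These give a = g sinθ/(1+k) and the required friction f = kMg sinθ/(1+k).
The normal force is N = Mg cosθ, so μ_min = f/N = k tanθ/(1+k).
μ_min = (2/3) × tan29.8° / 1.667 ≈ 0.229.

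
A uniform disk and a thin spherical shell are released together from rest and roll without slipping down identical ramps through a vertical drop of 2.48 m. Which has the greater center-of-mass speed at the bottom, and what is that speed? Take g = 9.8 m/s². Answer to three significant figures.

For rolling without slipping, Mgh = ½(1+k)Mv² where k = I/(MR²), so v = √(2gh/(1+k)).
Uniform disk: k = 0.5, giving v = √(2×9.8×2.48/1.5) = 5.693 m/s.
Thin spherical shell: k = 2/3, giving v = √(2×9.8×2.48/1.667) = 5.4 m/s.
The smaller k wins: the uniform disk, at ≈ 5.69 m/s.

the uniform disk, at v ≈ 5.69 m/s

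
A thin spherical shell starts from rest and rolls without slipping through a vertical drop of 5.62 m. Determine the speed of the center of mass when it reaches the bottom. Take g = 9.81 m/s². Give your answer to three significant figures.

For this body I = (2/3)MR², i.e. k = I/(MR²) = 2/3.
Rolling without slipping gives ω = v/R, so the total kinetic energy is ½Mv² + ½Iω² = ½(1+k)Mv² = (5/6)Mv².
Energy conservation: Mgh = (5/6)Mv², so v = √(2gh/(1+k)) = √(2 × 9.81 × 5.62 / 1.667) ≈ 8.13 m/s.

v ≈ 8.13 m/s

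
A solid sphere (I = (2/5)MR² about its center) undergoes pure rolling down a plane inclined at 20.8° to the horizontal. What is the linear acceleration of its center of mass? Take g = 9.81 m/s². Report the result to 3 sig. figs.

a ≈ 2.49 m/s²

With I = (2/5)MR², the ratio k = I/(MR²) is 0.4.
Newton's second law down the slope: Mg sinθ − f = Ma. The torque equation fR = Iα (with α = a/R) gives f = kMa.
Eliminating f: Mg sinθ = (1+k)Ma, so a = g sinθ/(1+k) = 9.81 × sin20.8° / 1.4 ≈ 2.49 m/s².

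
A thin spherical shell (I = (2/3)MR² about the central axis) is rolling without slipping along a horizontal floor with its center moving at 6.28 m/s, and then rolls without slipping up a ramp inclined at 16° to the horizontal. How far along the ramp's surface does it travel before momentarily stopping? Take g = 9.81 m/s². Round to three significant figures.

With I = (2/3)MR², the ratio k = I/(MR²) is 2/3.
Rolling without slipping gives ω = v/R, so the total kinetic energy is ½Mv² + ½Iω² = ½(1+k)Mv² = (5/6)Mv².
Setting this equal to Mgh gives the vertical rise h = (1+k)v₀²/(2g) = 1.667×6.28²/(2×9.81) = 3.35 m.
The distance along the slope is d = h/sinθ = 3.35/sin16° ≈ 12.2 m.

d ≈ 12.2 m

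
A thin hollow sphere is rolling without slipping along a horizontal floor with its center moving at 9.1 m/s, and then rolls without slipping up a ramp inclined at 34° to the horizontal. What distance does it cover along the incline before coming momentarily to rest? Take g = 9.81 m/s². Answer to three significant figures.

d ≈ 12.6 m

The moment of inertia is (2/3)MR², giving k ≡ I/(MR²) = 2/3.
The rolling condition ω = v/R makes the rotational term ½I(v/R)² = ½kMv², so KE_total = ½(1+k)Mv² = (5/6)Mv².
Setting this equal to Mgh gives the vertical rise h = (1+k)v₀²/(2g) = 1.667×9.1²/(2×9.81) = 7.034 m.
Along the incline, d = h/sinθ = 7.034/sin34° ≈ 12.6 m.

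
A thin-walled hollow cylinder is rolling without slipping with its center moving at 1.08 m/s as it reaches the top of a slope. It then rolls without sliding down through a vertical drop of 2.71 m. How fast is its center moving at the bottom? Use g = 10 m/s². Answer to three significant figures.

v ≈ 5.32 m/s

The moment of inertia is MR², giving k ≡ I/(MR²) = 1.
Pure rolling means v = ωR; then KE = ½Mv² + ½I(v/R)² = ½(1+k)Mv² = Mv².
Energy conservation: Mv₀² + Mgh = Mv², so v² = v₀² + 2gh/(1+k).
v = √(1.08² + 2×10×2.71/2) = √28.27 ≈ 5.32 m/s.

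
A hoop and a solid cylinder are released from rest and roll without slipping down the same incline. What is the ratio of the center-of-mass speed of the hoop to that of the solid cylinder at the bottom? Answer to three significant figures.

v_ratio ≈ 0.866

Each satisfies Mgh = ½(1+k)Mv² with k = I/(MR²), so v ∝ 1/√(1+k).
For the hoop k = 1; for the solid cylinder k = 0.5.
v₁/v₂ = √((1+k₂)/(1+k₁)) = √(1.5/2) ≈ 0.866.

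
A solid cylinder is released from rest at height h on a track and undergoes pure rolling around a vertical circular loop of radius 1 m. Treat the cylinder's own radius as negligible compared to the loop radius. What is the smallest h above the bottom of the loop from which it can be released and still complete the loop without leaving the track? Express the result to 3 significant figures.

With I = (1/2)MR², the ratio k = I/(MR²) is 0.5.
At the top, contact is just lost when gravity alone supplies the centripetal force: Mg = Mv_top²/r, i.e. v_top² = gr.
With ω = v/R, the kinetic energy at speed v is ½(1+k)Mv² = (3/4)Mv².
Energy conservation from release (height h) to the top (height 2r): Mgh = Mg(2r) + (3/4)M·gr.
Thus h_min = 2r + (1+k)r/2 = r(2 + 1.5/2) = 1 × 2.75 ≈ 2.75 m.

h_min ≈ 2.75 m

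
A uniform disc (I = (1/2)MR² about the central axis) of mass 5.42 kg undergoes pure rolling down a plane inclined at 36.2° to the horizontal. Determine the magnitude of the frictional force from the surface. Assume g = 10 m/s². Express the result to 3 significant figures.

With I = (1/2)MR², the ratio k = I/(MR²) is 0.5.
Translational: Mg sinθ − f = Ma. Rotational about the CM: fR = Iα = kMRa, so f = kMa.
Combining, a = g sinθ/(1+k) and f = kMa = kMg sinθ/(1+k).
f = 0.5 × 5.42 × 10 × sin36.2° / 1.5 ≈ 10.7 N.

f ≈ 10.7 N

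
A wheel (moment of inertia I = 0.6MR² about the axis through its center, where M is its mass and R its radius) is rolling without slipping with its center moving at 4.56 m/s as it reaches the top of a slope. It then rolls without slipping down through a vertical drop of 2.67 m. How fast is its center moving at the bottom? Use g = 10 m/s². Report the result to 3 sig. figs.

v ≈ 7.36 m/s

With I = 0.6MR², the ratio k = I/(MR²) is 0.6.
The rolling condition ω = v/R makes the rotational term ½I(v/R)² = ½kMv², so KE_total = ½(1+k)Mv² = (4/5)Mv².
Conserving energy between top and bottom: (4/5)Mv² = (4/5)Mv₀² + Mgh, hence v² = v₀² + 2gh/(1+k).
v = √(4.56² + 2×10×2.67/1.6) = √54.17 ≈ 7.36 m/s.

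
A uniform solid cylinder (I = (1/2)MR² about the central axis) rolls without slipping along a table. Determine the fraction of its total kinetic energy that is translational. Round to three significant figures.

fraction ≈ 0.667

Here I = (1/2)MR², so the shape factor k = I/(MR²) = 0.5.
Since ω = v/R, the translational part is ½Mv² and the rotational part is ½I(v/R)² = ½kMv²; the total is ½(1+k)Mv².
The translational fraction is therefore 1/(1+k) = 1/1.5 ≈ 0.667.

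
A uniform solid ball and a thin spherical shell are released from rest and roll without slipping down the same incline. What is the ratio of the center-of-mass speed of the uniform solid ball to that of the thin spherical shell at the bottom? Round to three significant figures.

v_ratio ≈ 1.09

Each satisfies Mgh = ½(1+k)Mv² with k = I/(MR²), so v ∝ 1/√(1+k).
For the uniform solid ball k = 0.4; for the thin spherical shell k = 2/3.
v₁/v₂ = √((1+k₂)/(1+k₁)) = √(1.667/1.4) ≈ 1.09.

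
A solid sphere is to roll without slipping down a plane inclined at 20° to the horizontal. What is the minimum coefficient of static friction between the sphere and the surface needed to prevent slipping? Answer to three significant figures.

μ_min ≈ 0.104

The moment of inertia is (2/5)MR², giving k ≡ I/(MR²) = 0.4.
Translational: Mg sinθ − f = Ma. Rotational about the CM: fR = Iα = kMRa, so f = kMa.
These give a = g sinθ/(1+k) and the required friction f = kMg sinθ/(1+k).
The normal force is N = Mg cosθ, so μ_min = f/N = k tanθ/(1+k).
μ_min = 0.4 × tan20° / 1.4 ≈ 0.104.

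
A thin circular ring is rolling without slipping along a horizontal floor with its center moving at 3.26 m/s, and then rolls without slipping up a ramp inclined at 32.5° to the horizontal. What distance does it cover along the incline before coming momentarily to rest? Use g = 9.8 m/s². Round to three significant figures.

With I = MR², the ratio k = I/(MR²) is 1.
Since it rolls without slipping, ω = v/R and KE = ½Mv² + ½Iω² = ½(1+k)Mv² = Mv².
Setting this equal to Mgh gives the vertical rise h = (1+k)v₀²/(2g) = 2×3.26²/(2×9.8) = 1.084 m.
The distance along the slope is d = h/sinθ = 1.084/sin32.5° ≈ 2.02 m.

d ≈ 2.02 m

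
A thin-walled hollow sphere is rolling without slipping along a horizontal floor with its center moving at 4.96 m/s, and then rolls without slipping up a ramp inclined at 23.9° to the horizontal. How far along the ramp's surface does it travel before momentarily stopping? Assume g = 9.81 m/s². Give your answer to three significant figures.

With I = (2/3)MR², the ratio k = I/(MR²) is 2/3.
Pure rolling means v = ωR; then KE = ½Mv² + ½I(v/R)² = ½(1+k)Mv² = (5/6)Mv².
Setting this equal to Mgh gives the vertical rise h = (1+k)v₀²/(2g) = 1.667×4.96²/(2×9.81) = 2.09 m.
The distance along the slope is d = h/sinθ = 2.09/sin23.9° ≈ 5.16 m.

d ≈ 5.16 m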